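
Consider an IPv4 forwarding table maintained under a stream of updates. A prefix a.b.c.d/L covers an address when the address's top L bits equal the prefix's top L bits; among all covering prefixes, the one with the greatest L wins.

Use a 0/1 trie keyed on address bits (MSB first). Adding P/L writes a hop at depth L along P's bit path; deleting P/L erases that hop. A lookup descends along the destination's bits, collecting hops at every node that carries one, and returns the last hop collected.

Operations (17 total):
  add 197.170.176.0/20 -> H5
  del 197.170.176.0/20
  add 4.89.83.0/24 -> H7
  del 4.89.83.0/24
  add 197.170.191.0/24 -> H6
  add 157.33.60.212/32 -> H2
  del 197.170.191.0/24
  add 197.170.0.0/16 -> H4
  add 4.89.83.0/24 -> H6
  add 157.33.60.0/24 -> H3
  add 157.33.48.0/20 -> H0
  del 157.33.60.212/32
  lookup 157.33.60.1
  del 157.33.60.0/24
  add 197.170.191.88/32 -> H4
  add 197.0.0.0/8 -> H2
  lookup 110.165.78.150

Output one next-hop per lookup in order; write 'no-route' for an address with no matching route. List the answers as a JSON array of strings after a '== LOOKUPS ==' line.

Apply in order:
  add 197.170.176.0/20 -> H5 at depth 20
  - 197.170.176.0/20 clear@20
  add 4.89.83.0/24 -> H7 at depth 24
  - 4.89.83.0/24 clear@24
  add 197.170.191.0/24 -> H6 at depth 24
  add 157.33.60.212/32 -> H2 at depth 32
  - 197.170.191.0/24 clear@24
  add 197.170.0.0/16 -> H4 at depth 16
  add 4.89.83.0/24 -> H6 at depth 24
  add 157.33.60.0/24 -> H3 at depth 24
  add 157.33.48.0/20 -> H0 at depth 20
  - 157.33.60.212/32 clear@32
  Q 157.33.60.1: descend 100111010010000100111100 ; hops seen [H0,H3] ; pick H3
  - 157.33.60.0/24 clear@24
  add 197.170.191.88/32 -> H4 at depth 32
  add 197.0.0.0/8 -> H2 at depth 8
  Q 110.165.78.150: descend 0 ; hops seen [∅] ; pick no-route

== LOOKUPS ==
["H3","no-route"]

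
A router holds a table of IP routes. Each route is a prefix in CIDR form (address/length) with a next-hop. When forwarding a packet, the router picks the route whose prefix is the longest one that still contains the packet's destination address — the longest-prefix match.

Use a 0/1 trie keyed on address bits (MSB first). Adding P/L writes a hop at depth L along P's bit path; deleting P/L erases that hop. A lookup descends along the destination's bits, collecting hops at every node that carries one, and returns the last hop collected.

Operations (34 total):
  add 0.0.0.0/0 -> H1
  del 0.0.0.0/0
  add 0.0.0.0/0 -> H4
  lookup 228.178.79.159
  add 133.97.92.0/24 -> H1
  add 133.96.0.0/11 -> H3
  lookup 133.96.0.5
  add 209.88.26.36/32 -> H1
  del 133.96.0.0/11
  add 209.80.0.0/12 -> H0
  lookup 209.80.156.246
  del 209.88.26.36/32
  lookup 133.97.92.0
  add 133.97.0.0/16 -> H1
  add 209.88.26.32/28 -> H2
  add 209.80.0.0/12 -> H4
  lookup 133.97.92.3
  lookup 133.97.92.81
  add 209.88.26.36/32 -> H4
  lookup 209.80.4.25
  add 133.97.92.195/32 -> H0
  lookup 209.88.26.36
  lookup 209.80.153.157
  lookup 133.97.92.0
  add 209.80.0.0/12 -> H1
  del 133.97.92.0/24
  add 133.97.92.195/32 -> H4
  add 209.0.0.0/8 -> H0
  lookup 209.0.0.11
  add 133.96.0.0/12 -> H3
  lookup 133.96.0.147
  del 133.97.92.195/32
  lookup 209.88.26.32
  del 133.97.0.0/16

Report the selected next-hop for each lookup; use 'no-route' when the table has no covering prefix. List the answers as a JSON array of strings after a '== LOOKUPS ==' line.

Apply in order:
  + 0.0.0.0/0 (H1) depth=0
  - 0.0.0.0/0 clear@0
  + 0.0.0.0/0 (H4) depth=0
  Q 228.178.79.159: descend ε ; hops seen [H4] ; pick H4
  + 133.97.92.0/24 (H1) depth=24
  + 133.96.0.0/11 (H3) depth=11
  Q 133.96.0.5: descend 100001010110000 ; hops seen [H4,H3] ; pick H3
  + 209.88.26.36/32 (H1) depth=32
  - 133.96.0.0/11 clear@11
  + 209.80.0.0/12 (H0) depth=12
  Q 209.80.156.246: descend 110100010101 ; hops seen [H4,H0] ; pick H0
  - 209.88.26.36/32 clear@32
  Q 133.97.92.0: descend 100001010110000101011100 ; hops seen [H4,H1] ; pick H1
  + 133.97.0.0/16 (H1) depth=16
  + 209.88.26.32/28 (H2) depth=28
  + 209.80.0.0/12 (H4) depth=12
  Q 133.97.92.3: descend 100001010110000101011100 ; hops seen [H4,H1,H1] ; pick H1
  Q 133.97.92.81: descend 100001010110000101011100 ; hops seen [H4,H1,H1] ; pick H1
  + 209.88.26.36/32 (H4) depth=32
  Q 209.80.4.25: descend 110100010101 ; hops seen [H4,H4] ; pick H4
  + 133.97.92.195/32 (H0) depth=32
  Q 209.88.26.36: descend 11010001010110000001101000100100 ; hops seen [H4,H4,H2,H4] ; pick H4
  Q 209.80.153.157: descend 110100010101 ; hops seen [H4,H4] ; pick H4
  Q 133.97.92.0: descend 100001010110000101011100 ; hops seen [H4,H1,H1] ; pick H1
  + 209.80.0.0/12 (H1) depth=12
  - 133.97.92.0/24 clear@24
  + 133.97.92.195/32 (H4) depth=32
  + 209.0.0.0/8 (H0) depth=8
  Q 209.0.0.11: descend 110100010 ; hops seen [H4,H0] ; pick H0
  + 133.96.0.0/12 (H3) depth=12
  Q 133.96.0.147: descend 100001010110000 ; hops seen [H4,H3] ; pick H3
  - 133.97.92.195/32 clear@32
  Q 209.88.26.32: descend 11010001010110000001101000100 ; hops seen [H4,H0,H1,H2] ; pick H2
  - 133.97.0.0/16 clear@16

== LOOKUPS ==
["H4","H3","H0","H1","H1","H1","H4","H4","H4","H1","H0","H3","H2"]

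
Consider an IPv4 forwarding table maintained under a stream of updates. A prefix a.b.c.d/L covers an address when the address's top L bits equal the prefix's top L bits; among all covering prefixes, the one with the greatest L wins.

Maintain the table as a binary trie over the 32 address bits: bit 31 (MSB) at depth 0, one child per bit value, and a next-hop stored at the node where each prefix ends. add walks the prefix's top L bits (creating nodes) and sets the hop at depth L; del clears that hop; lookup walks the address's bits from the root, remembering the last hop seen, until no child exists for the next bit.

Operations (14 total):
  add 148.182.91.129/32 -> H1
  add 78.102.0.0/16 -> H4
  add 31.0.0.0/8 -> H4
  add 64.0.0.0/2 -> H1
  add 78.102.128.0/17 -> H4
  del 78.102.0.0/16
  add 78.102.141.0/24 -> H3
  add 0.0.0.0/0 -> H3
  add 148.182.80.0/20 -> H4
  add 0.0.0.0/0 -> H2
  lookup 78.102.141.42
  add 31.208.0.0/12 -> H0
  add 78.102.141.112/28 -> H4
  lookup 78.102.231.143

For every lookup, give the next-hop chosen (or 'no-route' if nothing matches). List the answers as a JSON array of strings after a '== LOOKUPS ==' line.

Process each operation:
  add 148.182.91.129/32 -> H1 at depth 32
  add 78.102.0.0/16 -> H4 at depth 16
  add 31.0.0.0/8 -> H4 at depth 8
  add 64.0.0.0/2 -> H1 at depth 2
  add 78.102.128.0/17 -> H4 at depth 17
  - 78.102.0.0/16 clear@16
  add 78.102.141.0/24 -> H3 at depth 24
  add 0.0.0.0/0 -> H3 at depth 0
  add 148.182.80.0/20 -> H4 at depth 20
  add 0.0.0.0/0 -> H2 at depth 0
  Q 78.102.141.42: descend 010011100110011010001101 ; hops seen [H2,H1,H4,H3] ; pick H3
  add 31.208.0.0/12 -> H0 at depth 12
  add 78.102.141.112/28 -> H4 at depth 28
  Q 78.102.231.143: descend 01001110011001101 ; hops seen [H2,H1,H4] ; pick H4

== LOOKUPS ==
["H3","H4"]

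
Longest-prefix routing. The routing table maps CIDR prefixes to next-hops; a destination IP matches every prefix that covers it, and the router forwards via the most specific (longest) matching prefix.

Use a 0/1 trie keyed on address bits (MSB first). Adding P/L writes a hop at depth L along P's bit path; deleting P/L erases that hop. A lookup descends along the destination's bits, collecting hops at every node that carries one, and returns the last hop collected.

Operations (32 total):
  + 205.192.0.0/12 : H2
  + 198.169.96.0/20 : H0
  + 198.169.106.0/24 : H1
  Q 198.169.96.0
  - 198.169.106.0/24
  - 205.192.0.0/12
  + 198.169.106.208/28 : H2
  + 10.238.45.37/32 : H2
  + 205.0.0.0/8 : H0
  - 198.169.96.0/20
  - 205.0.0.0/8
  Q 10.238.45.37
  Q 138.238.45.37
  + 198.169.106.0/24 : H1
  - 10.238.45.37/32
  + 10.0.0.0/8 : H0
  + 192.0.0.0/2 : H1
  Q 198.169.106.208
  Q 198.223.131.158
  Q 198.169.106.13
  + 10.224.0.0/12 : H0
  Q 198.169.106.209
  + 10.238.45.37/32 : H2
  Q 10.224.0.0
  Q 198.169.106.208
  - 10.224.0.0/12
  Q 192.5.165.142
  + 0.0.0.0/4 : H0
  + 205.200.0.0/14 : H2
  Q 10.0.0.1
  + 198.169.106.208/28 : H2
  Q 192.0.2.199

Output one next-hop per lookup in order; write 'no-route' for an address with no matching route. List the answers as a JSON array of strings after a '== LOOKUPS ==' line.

Apply in order:
  add 205.192.0.0/12 -> H2 at depth 12
  add 198.169.96.0/20 -> H0 at depth 20
  add 198.169.106.0/24 -> H1 at depth 24
  Q 198.169.96.0: descend 11000110101010010110 ; hops seen [H0] ; pick H0
  del 198.169.106.0/24 (clear depth 24)
  del 205.192.0.0/12 (clear depth 12)
  add 198.169.106.208/28 -> H2 at depth 28
  add 10.238.45.37/32 -> H2 at depth 32
  add 205.0.0.0/8 -> H0 at depth 8
  del 198.169.96.0/20 (clear depth 20)
  del 205.0.0.0/8 (clear depth 8)
  Q 10.238.45.37: descend 00001010111011100010110100100101 ; hops seen [H2] ; pick H2
  Q 138.238.45.37: descend 1 ; hops seen [∅] ; pick no-route
  add 198.169.106.0/24 -> H1 at depth 24
  del 10.238.45.37/32 (clear depth 32)
  add 10.0.0.0/8 -> H0 at depth 8
  add 192.0.0.0/2 -> H1 at depth 2
  Q 198.169.106.208: descend 1100011010101001011010101101 ; hops seen [H1,H1,H2] ; pick H2
  Q 198.223.131.158: descend 110001101 ; hops seen [H1] ; pick H1
  Q 198.169.106.13: descend 110001101010100101101010 ; hops seen [H1,H1] ; pick H1
  add 10.224.0.0/12 -> H0 at depth 12
  Q 198.169.106.209: descend 1100011010101001011010101101 ; hops seen [H1,H1,H2] ; pick H2
  add 10.238.45.37/32 -> H2 at depth 32
  Q 10.224.0.0: descend 000010101110 ; hops seen [H0,H0] ; pick H0
  Q 198.169.106.208: descend 1100011010101001011010101101 ; hops seen [H1,H1,H2] ; pick H2
  del 10.224.0.0/12 (clear depth 12)
  Q 192.5.165.142: descend 11000 ; hops seen [H1] ; pick H1
  add 0.0.0.0/4 -> H0 at depth 4
  add 205.200.0.0/14 -> H2 at depth 14
  Q 10.0.0.1: descend 00001010 ; hops seen [H0,H0] ; pick H0
  add 198.169.106.208/28 -> H2 at depth 28
  Q 192.0.2.199: descend 11000 ; hops seen [H1] ; pick H1

== LOOKUPS ==
["H0","H2","no-route","H2","H1","H1","H2","H0","H2","H1","H0","H1"]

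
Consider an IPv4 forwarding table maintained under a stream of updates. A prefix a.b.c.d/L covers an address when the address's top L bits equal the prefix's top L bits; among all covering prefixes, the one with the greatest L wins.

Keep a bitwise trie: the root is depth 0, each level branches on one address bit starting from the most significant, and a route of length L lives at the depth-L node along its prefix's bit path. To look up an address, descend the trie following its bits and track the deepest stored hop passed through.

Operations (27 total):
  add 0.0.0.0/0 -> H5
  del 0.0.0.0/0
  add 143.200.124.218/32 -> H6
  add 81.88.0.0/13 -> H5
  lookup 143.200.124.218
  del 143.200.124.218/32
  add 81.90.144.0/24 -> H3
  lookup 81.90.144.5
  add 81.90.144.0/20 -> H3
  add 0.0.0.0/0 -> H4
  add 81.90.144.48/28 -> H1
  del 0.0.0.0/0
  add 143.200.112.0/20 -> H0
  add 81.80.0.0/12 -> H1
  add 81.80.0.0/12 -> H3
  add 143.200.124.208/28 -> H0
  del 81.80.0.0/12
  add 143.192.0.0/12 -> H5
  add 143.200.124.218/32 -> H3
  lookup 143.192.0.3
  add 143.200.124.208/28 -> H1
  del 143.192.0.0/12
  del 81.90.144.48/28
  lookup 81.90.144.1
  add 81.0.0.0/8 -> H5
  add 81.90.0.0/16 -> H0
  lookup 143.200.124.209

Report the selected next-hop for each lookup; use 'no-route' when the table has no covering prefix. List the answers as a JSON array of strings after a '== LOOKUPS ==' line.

Apply in order:
  + 0.0.0.0/0 (H5) depth=0
  - 0.0.0.0/0 clear@0
  + 143.200.124.218/32 (H6) depth=32
  + 81.88.0.0/13 (H5) depth=13
  lookup 143.200.124.218: bits 10001111110010000111110011011010 walk d0:-→d1:-→d2:-→d3:-→d4:-→d5:-→d6:-→d7:-→d8:-→d9:-→d10:-→d11:-→d12:-→d13:-→d14:-→d15:-→d16:-→d17:-→d18:-→d19:-→d20:-→d21:-→d22:-→d23:-→d24:-→d25:-→d26:-→d27:-→d28:-→d29:-→d30:-→d31:-→d32:H6 -> H6
  - 143.200.124.218/32 clear@32
  + 81.90.144.0/24 (H3) depth=24
  lookup 81.90.144.5: bits 010100010101101010010000 walk d0:-→d1:-→d2:-→d3:-→d4:-→d5:-→d6:-→d7:-→d8:-→d9:-→d10:-→d11:-→d12:-→d13:H5→d14:-→d15:-→d16:-→d17:-→d18:-→d19:-→d20:-→d21:-→d22:-→d23:-→d24:H3 -> H3
  + 81.90.144.0/20 (H3) depth=20
  + 0.0.0.0/0 (H4) depth=0
  + 81.90.144.48/28 (H1) depth=28
  - 0.0.0.0/0 clear@0
  + 143.200.112.0/20 (H0) depth=20
  + 81.80.0.0/12 (H1) depth=12
  + 81.80.0.0/12 (H3) depth=12
  + 143.200.124.208/28 (H0) depth=28
  - 81.80.0.0/12 clear@12
  + 143.192.0.0/12 (H5) depth=12
  + 143.200.124.218/32 (H3) depth=32
  lookup 143.192.0.3: bits 100011111100 walk d0:-→d1:-→d2:-→d3:-→d4:-→d5:-→d6:-→d7:-→d8:-→d9:-→d10:-→d11:-→d12:H5 -> H5
  + 143.200.124.208/28 (H1) depth=28
  - 143.192.0.0/12 clear@12
  - 81.90.144.48/28 clear@28
  lookup 81.90.144.1: bits 01010001010110101001000000 walk d0:-→d1:-→d2:-→d3:-→d4:-→d5:-→d6:-→d7:-→d8:-→d9:-→d10:-→d11:-→d12:-→d13:H5→d14:-→d15:-→d16:-→d17:-→d18:-→d19:-→d20:H3→d21:-→d22:-→d23:-→d24:H3→d25:-→d26:- -> H3
  + 81.0.0.0/8 (H5) depth=8
  + 81.90.0.0/16 (H0) depth=16
  lookup 143.200.124.209: bits 1000111111001000011111001101 walk d0:-→d1:-→d2:-→d3:-→d4:-→d5:-→d6:-→d7:-→d8:-→d9:-→d10:-→d11:-→d12:-→d13:-→d14:-→d15:-→d16:-→d17:-→d18:-→d19:-→d20:H0→d21:-→d22:-→d23:-→d24:-→d25:-→d26:-→d27:-→d28:H1 -> H1

== LOOKUPS ==
["H6","H3","H5","H3","H1"]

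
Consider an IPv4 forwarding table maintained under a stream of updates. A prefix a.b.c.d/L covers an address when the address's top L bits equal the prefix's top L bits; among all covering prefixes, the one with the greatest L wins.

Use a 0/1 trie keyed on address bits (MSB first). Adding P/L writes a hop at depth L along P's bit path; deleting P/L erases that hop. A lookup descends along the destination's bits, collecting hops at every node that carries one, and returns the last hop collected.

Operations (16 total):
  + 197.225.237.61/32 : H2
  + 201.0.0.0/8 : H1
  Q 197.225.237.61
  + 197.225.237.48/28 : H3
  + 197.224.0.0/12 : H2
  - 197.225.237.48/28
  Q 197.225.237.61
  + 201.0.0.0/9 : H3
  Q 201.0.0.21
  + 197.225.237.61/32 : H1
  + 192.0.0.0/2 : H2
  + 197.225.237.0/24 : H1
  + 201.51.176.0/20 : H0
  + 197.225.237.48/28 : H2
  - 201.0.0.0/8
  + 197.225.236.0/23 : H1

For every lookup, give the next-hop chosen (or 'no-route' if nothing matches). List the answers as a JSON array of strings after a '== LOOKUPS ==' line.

Apply in order:
  add 197.225.237.61/32 -> H2 at depth 32
  add 201.0.0.0/8 -> H1 at depth 8
  Q 197.225.237.61: descend 11000101111000011110110100111101 ; hops seen [H2] ; pick H2
  add 197.225.237.48/28 -> H3 at depth 28
  add 197.224.0.0/12 -> H2 at depth 12
  del 197.225.237.48/28 (clear depth 28)
  Q 197.225.237.61: descend 11000101111000011110110100111101 ; hops seen [H2,H2] ; pick H2
  add 201.0.0.0/9 -> H3 at depth 9
  Q 201.0.0.21: descend 110010010 ; hops seen [H1,H3] ; pick H3
  add 197.225.237.61/32 -> H1 at depth 32
  add 192.0.0.0/2 -> H2 at depth 2
  add 197.225.237.0/24 -> H1 at depth 24
  add 201.51.176.0/20 -> H0 at depth 20
  add 197.225.237.48/28 -> H2 at depth 28
  del 201.0.0.0/8 (clear depth 8)
  add 197.225.236.0/23 -> H1 at depth 23

== LOOKUPS ==
["H2","H2","H3"]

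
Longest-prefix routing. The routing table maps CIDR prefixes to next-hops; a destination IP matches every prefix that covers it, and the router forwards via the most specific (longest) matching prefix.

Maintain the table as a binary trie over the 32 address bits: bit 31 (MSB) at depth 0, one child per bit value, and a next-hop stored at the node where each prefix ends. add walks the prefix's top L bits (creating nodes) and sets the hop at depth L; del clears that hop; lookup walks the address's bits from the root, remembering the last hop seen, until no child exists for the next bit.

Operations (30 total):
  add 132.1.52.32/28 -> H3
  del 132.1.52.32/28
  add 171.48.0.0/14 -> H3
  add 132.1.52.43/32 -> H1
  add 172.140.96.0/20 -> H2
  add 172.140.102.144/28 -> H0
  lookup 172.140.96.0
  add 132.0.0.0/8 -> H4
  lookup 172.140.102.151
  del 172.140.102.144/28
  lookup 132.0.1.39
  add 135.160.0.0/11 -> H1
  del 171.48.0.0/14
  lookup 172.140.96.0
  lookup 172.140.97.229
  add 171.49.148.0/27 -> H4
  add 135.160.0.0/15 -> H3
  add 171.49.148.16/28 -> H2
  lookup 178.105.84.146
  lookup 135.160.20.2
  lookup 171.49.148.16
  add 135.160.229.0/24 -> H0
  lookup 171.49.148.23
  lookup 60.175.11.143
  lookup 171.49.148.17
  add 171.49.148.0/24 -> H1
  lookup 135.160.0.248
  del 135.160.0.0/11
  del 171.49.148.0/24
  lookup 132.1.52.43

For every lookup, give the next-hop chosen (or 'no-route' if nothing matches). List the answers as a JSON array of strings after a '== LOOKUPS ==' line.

Apply in order:
  + 132.1.52.32/28 (H3) depth=28
  del 132.1.52.32/28 (clear depth 28)
  + 171.48.0.0/14 (H3) depth=14
  + 132.1.52.43/32 (H1) depth=32
  + 172.140.96.0/20 (H2) depth=20
  + 172.140.102.144/28 (H0) depth=28
  lookup 172.140.96.0: bits 101011001000110001100 walk d0:-→d1:-→d2:-→d3:-→d4:-→d5:-→d6:-→d7:-→d8:-→d9:-→d10:-→d11:-→d12:-→d13:-→d14:-→d15:-→d16:-→d17:-→d18:-→d19:-→d20:H2→d21:- -> H2
  + 132.0.0.0/8 (H4) depth=8
  lookup 172.140.102.151: bits 1010110010001100011001101001 walk d0:-→d1:-→d2:-→d3:-→d4:-→d5:-→d6:-→d7:-→d8:-→d9:-→d10:-→d11:-→d12:-→d13:-→d14:-→d15:-→d16:-→d17:-→d18:-→d19:-→d20:H2→d21:-→d22:-→d23:-→d24:-→d25:-→d26:-→d27:-→d28:H0 -> H0
  del 172.140.102.144/28 (clear depth 28)
  lookup 132.0.1.39: bits 100001000000000 walk d0:-→d1:-→d2:-→d3:-→d4:-→d5:-→d6:-→d7:-→d8:H4→d9:-→d10:-→d11:-→d12:-→d13:-→d14:-→d15:- -> H4
  + 135.160.0.0/11 (H1) depth=11
  del 171.48.0.0/14 (clear depth 14)
  lookup 172.140.96.0: bits 101011001000110001100 walk d0:-→d1:-→d2:-→d3:-→d4:-→d5:-→d6:-→d7:-→d8:-→d9:-→d10:-→d11:-→d12:-→d13:-→d14:-→d15:-→d16:-→d17:-→d18:-→d19:-→d20:H2→d21:- -> H2
  lookup 172.140.97.229: bits 101011001000110001100 walk d0:-→d1:-→d2:-→d3:-→d4:-→d5:-→d6:-→d7:-→d8:-→d9:-→d10:-→d11:-→d12:-→d13:-→d14:-→d15:-→d16:-→d17:-→d18:-→d19:-→d20:H2→d21:- -> H2
  + 171.49.148.0/27 (H4) depth=27
  + 135.160.0.0/15 (H3) depth=15
  + 171.49.148.16/28 (H2) depth=28
  lookup 178.105.84.146: bits 101 walk d0:-→d1:-→d2:-→d3:- -> no-route
  lookup 135.160.20.2: bits 100001111010000 walk d0:-→d1:-→d2:-→d3:-→d4:-→d5:-→d6:-→d7:-→d8:-→d9:-→d10:-→d11:H1→d12:-→d13:-→d14:-→d15:H3 -> H3
  lookup 171.49.148.16: bits 1010101100110001100101000001 walk d0:-→d1:-→d2:-→d3:-→d4:-→d5:-→d6:-→d7:-→d8:-→d9:-→d10:-→d11:-→d12:-→d13:-→d14:-→d15:-→d16:-→d17:-→d18:-→d19:-→d20:-→d21:-→d22:-→d23:-→d24:-→d25:-→d26:-→d27:H4→d28:H2 -> H2
  + 135.160.229.0/24 (H0) depth=24
  lookup 171.49.148.23: bits 1010101100110001100101000001 walk d0:-→d1:-→d2:-→d3:-→d4:-→d5:-→d6:-→d7:-→d8:-→d9:-→d10:-→d11:-→d12:-→d13:-→d14:-→d15:-→d16:-→d17:-→d18:-→d19:-→d20:-→d21:-→d22:-→d23:-→d24:-→d25:-→d26:-→d27:H4→d28:H2 -> H2
  lookup 60.175.11.143: bits ε walk d0:- -> no-route
  lookup 171.49.148.17: bits 1010101100110001100101000001 walk d0:-→d1:-→d2:-→d3:-→d4:-→d5:-→d6:-→d7:-→d8:-→d9:-→d10:-→d11:-→d12:-→d13:-→d14:-→d15:-→d16:-→d17:-→d18:-→d19:-→d20:-→d21:-→d22:-→d23:-→d24:-→d25:-→d26:-→d27:H4→d28:H2 -> H2
  + 171.49.148.0/24 (H1) depth=24
  lookup 135.160.0.248: bits 1000011110100000 walk d0:-→d1:-→d2:-→d3:-→d4:-→d5:-→d6:-→d7:-→d8:-→d9:-→d10:-→d11:H1→d12:-→d13:-→d14:-→d15:H3→d16:- -> H3
  del 135.160.0.0/11 (clear depth 11)
  del 171.49.148.0/24 (clear depth 24)
  lookup 132.1.52.43: bits 10000100000000010011010000101011 walk d0:-→d1:-→d2:-→d3:-→d4:-→d5:-→d6:-→d7:-→d8:H4→d9:-→d10:-→d11:-→d12:-→d13:-→d14:-→d15:-→d16:-→d17:-→d18:-→d19:-→d20:-→d21:-→d22:-→d23:-→d24:-→d25:-→d26:-→d27:-→d28:-→d29:-→d30:-→d31:-→d32:H1 -> H1

== LOOKUPS ==
["H2","H0","H4","H2","H2","no-route","H3","H2","H2","no-route","H2","H3","H1"]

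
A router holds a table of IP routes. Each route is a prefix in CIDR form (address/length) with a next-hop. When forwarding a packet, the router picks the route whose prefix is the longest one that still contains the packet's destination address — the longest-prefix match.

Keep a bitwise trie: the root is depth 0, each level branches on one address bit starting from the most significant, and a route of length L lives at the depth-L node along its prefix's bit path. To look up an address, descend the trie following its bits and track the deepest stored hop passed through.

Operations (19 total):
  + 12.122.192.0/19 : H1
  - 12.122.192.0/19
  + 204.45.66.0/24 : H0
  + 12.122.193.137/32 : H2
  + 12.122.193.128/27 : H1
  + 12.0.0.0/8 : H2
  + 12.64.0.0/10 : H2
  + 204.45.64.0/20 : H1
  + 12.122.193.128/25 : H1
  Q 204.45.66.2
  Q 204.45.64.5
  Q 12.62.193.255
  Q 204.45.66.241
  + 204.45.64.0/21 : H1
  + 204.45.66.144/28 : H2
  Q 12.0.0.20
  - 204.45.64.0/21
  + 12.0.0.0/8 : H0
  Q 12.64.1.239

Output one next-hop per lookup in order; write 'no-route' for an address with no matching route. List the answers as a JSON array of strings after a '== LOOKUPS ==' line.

Apply in order:
  + 12.122.192.0/19 (H1) depth=19
  del 12.122.192.0/19 (clear depth 19)
  + 204.45.66.0/24 (H0) depth=24
  + 12.122.193.137/32 (H2) depth=32
  + 12.122.193.128/27 (H1) depth=27
  + 12.0.0.0/8 (H2) depth=8
  + 12.64.0.0/10 (H2) depth=10
  + 204.45.64.0/20 (H1) depth=20
  + 12.122.193.128/25 (H1) depth=25
  lookup 204.45.66.2: bits 110011000010110101000010 walk d0:-→d1:-→d2:-→d3:-→d4:-→d5:-→d6:-→d7:-→d8:-→d9:-→d10:-→d11:-→d12:-→d13:-→d14:-→d15:-→d16:-→d17:-→d18:-→d19:-→d20:H1→d21:-→d22:-→d23:-→d24:H0 -> H0
  lookup 204.45.64.5: bits 1100110000101101010000 walk d0:-→d1:-→d2:-→d3:-→d4:-→d5:-→d6:-→d7:-→d8:-→d9:-→d10:-→d11:-→d12:-→d13:-→d14:-→d15:-→d16:-→d17:-→d18:-→d19:-→d20:H1→d21:-→d22:- -> H1
  lookup 12.62.193.255: bits 000011000 walk d0:-→d1:-→d2:-→d3:-→d4:-→d5:-→d6:-→d7:-→d8:H2→d9:- -> H2
  lookup 204.45.66.241: bits 110011000010110101000010 walk d0:-→d1:-→d2:-→d3:-→d4:-→d5:-→d6:-→d7:-→d8:-→d9:-→d10:-→d11:-→d12:-→d13:-→d14:-→d15:-→d16:-→d17:-→d18:-→d19:-→d20:H1→d21:-→d22:-→d23:-→d24:H0 -> H0
  + 204.45.64.0/21 (H1) depth=21
  + 204.45.66.144/28 (H2) depth=28
  lookup 12.0.0.20: bits 000011000 walk d0:-→d1:-→d2:-→d3:-→d4:-→d5:-→d6:-→d7:-→d8:H2→d9:- -> H2
  del 204.45.64.0/21 (clear depth 21)
  + 12.0.0.0/8 (H0) depth=8
  lookup 12.64.1.239: bits 0000110001 walk d0:-→d1:-→d2:-→d3:-→d4:-→d5:-→d6:-→d7:-→d8:H0→d9:-→d10:H2 -> H2

== LOOKUPS ==
["H0","H1","H2","H0","H2","H2"]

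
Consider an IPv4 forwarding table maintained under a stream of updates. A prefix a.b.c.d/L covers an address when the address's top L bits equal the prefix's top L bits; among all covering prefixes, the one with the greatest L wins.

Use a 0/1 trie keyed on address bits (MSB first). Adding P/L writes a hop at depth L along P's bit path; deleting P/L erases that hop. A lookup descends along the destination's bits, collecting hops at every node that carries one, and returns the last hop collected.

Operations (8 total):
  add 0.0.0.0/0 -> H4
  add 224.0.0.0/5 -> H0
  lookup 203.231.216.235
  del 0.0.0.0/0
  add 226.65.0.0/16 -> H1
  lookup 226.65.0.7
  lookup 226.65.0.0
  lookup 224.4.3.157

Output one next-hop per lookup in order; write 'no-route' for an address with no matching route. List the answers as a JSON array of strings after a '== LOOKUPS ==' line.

Trace:
  add 0.0.0.0/0 -> H4 at depth 0
  add 224.0.0.0/5 -> H0 at depth 5
  ? 203.231.216.235  path d0:H4→d1:-→d2:-  best=H4
  - 0.0.0.0/0 clear@0
  add 226.65.0.0/16 -> H1 at depth 16
  ? 226.65.0.7  path d0:-→d1:-→d2:-→d3:-→d4:-→d5:H0→d6:-→d7:-→d8:-→d9:-→d10:-→d11:-→d12:-→d13:-→d14:-→d15:-→d16:H1  best=H1
  ? 226.65.0.0  path d0:-→d1:-→d2:-→d3:-→d4:-→d5:H0→d6:-→d7:-→d8:-→d9:-→d10:-→d11:-→d12:-→d13:-→d14:-→d15:-→d16:H1  best=H1
  ? 224.4.3.157  path d0:-→d1:-→d2:-→d3:-→d4:-→d5:H0→d6:-  best=H0

== LOOKUPS ==
["H4","H1","H1","H0"]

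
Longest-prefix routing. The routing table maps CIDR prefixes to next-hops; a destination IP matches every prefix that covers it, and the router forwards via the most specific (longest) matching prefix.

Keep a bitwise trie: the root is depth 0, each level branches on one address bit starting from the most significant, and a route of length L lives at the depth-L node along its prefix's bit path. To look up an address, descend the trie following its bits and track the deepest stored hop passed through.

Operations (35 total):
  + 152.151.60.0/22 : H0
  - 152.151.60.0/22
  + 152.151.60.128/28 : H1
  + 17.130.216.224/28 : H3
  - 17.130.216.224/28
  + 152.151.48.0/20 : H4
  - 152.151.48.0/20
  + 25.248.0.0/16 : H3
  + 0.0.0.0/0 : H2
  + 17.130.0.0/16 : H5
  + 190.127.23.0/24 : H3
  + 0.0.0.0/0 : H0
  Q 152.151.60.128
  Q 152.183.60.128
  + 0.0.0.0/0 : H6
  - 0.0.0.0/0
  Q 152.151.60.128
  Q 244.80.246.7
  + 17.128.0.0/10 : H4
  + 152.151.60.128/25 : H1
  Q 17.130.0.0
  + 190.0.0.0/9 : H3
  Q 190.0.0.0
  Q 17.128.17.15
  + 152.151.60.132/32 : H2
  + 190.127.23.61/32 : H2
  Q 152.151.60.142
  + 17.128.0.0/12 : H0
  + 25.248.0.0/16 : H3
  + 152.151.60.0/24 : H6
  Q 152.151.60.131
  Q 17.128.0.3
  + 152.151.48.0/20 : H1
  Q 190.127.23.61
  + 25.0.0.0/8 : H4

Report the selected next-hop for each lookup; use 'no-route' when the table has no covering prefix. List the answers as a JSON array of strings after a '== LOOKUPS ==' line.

Apply in order:
  add 152.151.60.0/22 -> H0 at depth 22
  del 152.151.60.0/22 (clear depth 22)
  add 152.151.60.128/28 -> H1 at depth 28
  add 17.130.216.224/28 -> H3 at depth 28
  del 17.130.216.224/28 (clear depth 28)
  add 152.151.48.0/20 -> H4 at depth 20
  del 152.151.48.0/20 (clear depth 20)
  add 25.248.0.0/16 -> H3 at depth 16
  add 0.0.0.0/0 -> H2 at depth 0
  add 17.130.0.0/16 -> H5 at depth 16
  add 190.127.23.0/24 -> H3 at depth 24
  add 0.0.0.0/0 -> H0 at depth 0
  lookup 152.151.60.128: bits 1001100010010111001111001000 walk d0:H0→d1:-→d2:-→d3:-→d4:-→d5:-→d6:-→d7:-→d8:-→d9:-→d10:-→d11:-→d12:-→d13:-→d14:-→d15:-→d16:-→d17:-→d18:-→d19:-→d20:-→d21:-→d22:-→d23:-→d24:-→d25:-→d26:-→d27:-→d28:H1 -> H1
  lookup 152.183.60.128: bits 1001100010 walk d0:H0→d1:-→d2:-→d3:-→d4:-→d5:-→d6:-→d7:-→d8:-→d9:-→d10:- -> H0
  add 0.0.0.0/0 -> H6 at depth 0
  del 0.0.0.0/0 (clear depth 0)
  lookup 152.151.60.128: bits 1001100010010111001111001000 walk d0:-→d1:-→d2:-→d3:-→d4:-→d5:-→d6:-→d7:-→d8:-→d9:-→d10:-→d11:-→d12:-→d13:-→d14:-→d15:-→d16:-→d17:-→d18:-→d19:-→d20:-→d21:-→d22:-→d23:-→d24:-→d25:-→d26:-→d27:-→d28:H1 -> H1
  lookup 244.80.246.7: bits 1 walk d0:-→d1:- -> no-route
  add 17.128.0.0/10 -> H4 at depth 10
  add 152.151.60.128/25 -> H1 at depth 25
  lookup 17.130.0.0: bits 0001000110000010 walk d0:-→d1:-→d2:-→d3:-→d4:-→d5:-→d6:-→d7:-→d8:-→d9:-→d10:H4→d11:-→d12:-→d13:-→d14:-→d15:-→d16:H5 -> H5
  add 190.0.0.0/9 -> H3 at depth 9
  lookup 190.0.0.0: bits 101111100 walk d0:-→d1:-→d2:-→d3:-→d4:-→d5:-→d6:-→d7:-→d8:-→d9:H3 -> H3
  lookup 17.128.17.15: bits 00010001100000 walk d0:-→d1:-→d2:-→d3:-→d4:-→d5:-→d6:-→d7:-→d8:-→d9:-→d10:H4→d11:-→d12:-→d13:-→d14:- -> H4
  add 152.151.60.132/32 -> H2 at depth 32
  add 190.127.23.61/32 -> H2 at depth 32
  lookup 152.151.60.142: bits 1001100010010111001111001000 walk d0:-→d1:-→d2:-→d3:-→d4:-→d5:-→d6:-→d7:-→d8:-→d9:-→d10:-→d11:-→d12:-→d13:-→d14:-→d15:-→d16:-→d17:-→d18:-→d19:-→d20:-→d21:-→d22:-→d23:-→d24:-→d25:H1→d26:-→d27:-→d28:H1 -> H1
  add 17.128.0.0/12 -> H0 at depth 12
  add 25.248.0.0/16 -> H3 at depth 16
  add 152.151.60.0/24 -> H6 at depth 24
  lookup 152.151.60.131: bits 10011000100101110011110010000 walk d0:-→d1:-→d2:-→d3:-→d4:-→d5:-→d6:-→d7:-→d8:-→d9:-→d10:-→d11:-→d12:-→d13:-→d14:-→d15:-→d16:-→d17:-→d18:-→d19:-→d20:-→d21:-→d22:-→d23:-→d24:H6→d25:H1→d26:-→d27:-→d28:H1→d29:- -> H1
  lookup 17.128.0.3: bits 00010001100000 walk d0:-→d1:-→d2:-→d3:-→d4:-→d5:-→d6:-→d7:-→d8:-→d9:-→d10:H4→d11:-→d12:H0→d13:-→d14:- -> H0
  add 152.151.48.0/20 -> H1 at depth 20
  lookup 190.127.23.61: bits 10111110011111110001011100111101 walk d0:-→d1:-→d2:-→d3:-→d4:-→d5:-→d6:-→d7:-→d8:-→d9:H3→d10:-→d11:-→d12:-→d13:-→d14:-→d15:-→d16:-→d17:-→d18:-→d19:-→d20:-→d21:-→d22:-→d23:-→d24:H3→d25:-→d26:-→d27:-→d28:-→d29:-→d30:-→d31:-→d32:H2 -> H2
  add 25.0.0.0/8 -> H4 at depth 8

== LOOKUPS ==
["H1","H0","H1","no-route","H5","H3","H4","H1","H1","H0","H2"]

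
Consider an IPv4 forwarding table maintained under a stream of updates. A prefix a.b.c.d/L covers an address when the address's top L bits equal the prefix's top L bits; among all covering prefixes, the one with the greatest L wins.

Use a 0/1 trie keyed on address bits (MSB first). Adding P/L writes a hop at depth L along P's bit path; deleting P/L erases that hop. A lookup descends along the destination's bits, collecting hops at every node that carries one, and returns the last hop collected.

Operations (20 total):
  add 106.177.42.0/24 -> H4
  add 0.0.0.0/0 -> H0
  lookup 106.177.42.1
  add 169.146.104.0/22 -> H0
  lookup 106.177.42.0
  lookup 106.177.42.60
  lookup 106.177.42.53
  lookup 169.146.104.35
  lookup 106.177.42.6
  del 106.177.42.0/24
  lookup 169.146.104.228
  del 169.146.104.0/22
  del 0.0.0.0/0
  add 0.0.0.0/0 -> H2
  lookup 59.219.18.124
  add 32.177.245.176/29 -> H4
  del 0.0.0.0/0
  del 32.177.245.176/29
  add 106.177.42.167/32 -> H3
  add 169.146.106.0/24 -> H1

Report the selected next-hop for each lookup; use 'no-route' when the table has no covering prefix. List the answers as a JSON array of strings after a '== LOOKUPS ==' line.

Apply in order:
  add 106.177.42.0/24 -> H4 at depth 24
  add 0.0.0.0/0 -> H0 at depth 0
  ? 106.177.42.1  path d0:H0→d1:-→d2:-→d3:-→d4:-→d5:-→d6:-→d7:-→d8:-→d9:-→d10:-→d11:-→d12:-→d13:-→d14:-→d15:-→d16:-→d17:-→d18:-→d19:-→d20:-→d21:-→d22:-→d23:-→d24:H4  best=H4
  add 169.146.104.0/22 -> H0 at depth 22
  ? 106.177.42.0  path d0:H0→d1:-→d2:-→d3:-→d4:-→d5:-→d6:-→d7:-→d8:-→d9:-→d10:-→d11:-→d12:-→d13:-→d14:-→d15:-→d16:-→d17:-→d18:-→d19:-→d20:-→d21:-→d22:-→d23:-→d24:H4  best=H4
  ? 106.177.42.60  path d0:H0→d1:-→d2:-→d3:-→d4:-→d5:-→d6:-→d7:-→d8:-→d9:-→d10:-→d11:-→d12:-→d13:-→d14:-→d15:-→d16:-→d17:-→d18:-→d19:-→d20:-→d21:-→d22:-→d23:-→d24:H4  best=H4
  ? 106.177.42.53  path d0:H0→d1:-→d2:-→d3:-→d4:-→d5:-→d6:-→d7:-→d8:-→d9:-→d10:-→d11:-→d12:-→d13:-→d14:-→d15:-→d16:-→d17:-→d18:-→d19:-→d20:-→d21:-→d22:-→d23:-→d24:H4  best=H4
  ? 169.146.104.35  path d0:H0→d1:-→d2:-→d3:-→d4:-→d5:-→d6:-→d7:-→d8:-→d9:-→d10:-→d11:-→d12:-→d13:-→d14:-→d15:-→d16:-→d17:-→d18:-→d19:-→d20:-→d21:-→d22:H0  best=H0
  ? 106.177.42.6  path d0:H0→d1:-→d2:-→d3:-→d4:-→d5:-→d6:-→d7:-→d8:-→d9:-→d10:-→d11:-→d12:-→d13:-→d14:-→d15:-→d16:-→d17:-→d18:-→d19:-→d20:-→d21:-→d22:-→d23:-→d24:H4  best=H4
  del 106.177.42.0/24 (clear depth 24)
  ? 169.146.104.228  path d0:H0→d1:-→d2:-→d3:-→d4:-→d5:-→d6:-→d7:-→d8:-→d9:-→d10:-→d11:-→d12:-→d13:-→d14:-→d15:-→d16:-→d17:-→d18:-→d19:-→d20:-→d21:-→d22:H0  best=H0
  del 169.146.104.0/22 (clear depth 22)
  del 0.0.0.0/0 (clear depth 0)
  add 0.0.0.0/0 -> H2 at depth 0
  ? 59.219.18.124  path d0:H2→d1:-  best=H2
  add 32.177.245.176/29 -> H4 at depth 29
  del 0.0.0.0/0 (clear depth 0)
  del 32.177.245.176/29 (clear depth 29)
  add 106.177.42.167/32 -> H3 at depth 32
  add 169.146.106.0/24 -> H1 at depth 24

== LOOKUPS ==
["H4","H4","H4","H4","H0","H4","H0","H2"]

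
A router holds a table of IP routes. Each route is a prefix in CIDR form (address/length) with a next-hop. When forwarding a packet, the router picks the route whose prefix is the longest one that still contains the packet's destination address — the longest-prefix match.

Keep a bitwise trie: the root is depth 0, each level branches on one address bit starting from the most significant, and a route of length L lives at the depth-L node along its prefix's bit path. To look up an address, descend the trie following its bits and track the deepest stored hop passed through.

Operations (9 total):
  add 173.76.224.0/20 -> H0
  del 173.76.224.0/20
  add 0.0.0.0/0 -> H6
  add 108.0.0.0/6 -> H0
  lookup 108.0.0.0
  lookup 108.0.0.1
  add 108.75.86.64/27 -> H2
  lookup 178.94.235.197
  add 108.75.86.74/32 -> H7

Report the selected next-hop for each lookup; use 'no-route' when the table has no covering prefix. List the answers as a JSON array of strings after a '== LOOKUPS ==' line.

Trace:
  + 173.76.224.0/20 (H0) depth=20
  del 173.76.224.0/20 (clear depth 20)
  + 0.0.0.0/0 (H6) depth=0
  + 108.0.0.0/6 (H0) depth=6
  Q 108.0.0.0: descend 011011 ; hops seen [H6,H0] ; pick H0
  Q 108.0.0.1: descend 011011 ; hops seen [H6,H0] ; pick H0
  + 108.75.86.64/27 (H2) depth=27
  Q 178.94.235.197: descend 101 ; hops seen [H6] ; pick H6
  + 108.75.86.74/32 (H7) depth=32

== LOOKUPS ==
["H0","H0","H6"]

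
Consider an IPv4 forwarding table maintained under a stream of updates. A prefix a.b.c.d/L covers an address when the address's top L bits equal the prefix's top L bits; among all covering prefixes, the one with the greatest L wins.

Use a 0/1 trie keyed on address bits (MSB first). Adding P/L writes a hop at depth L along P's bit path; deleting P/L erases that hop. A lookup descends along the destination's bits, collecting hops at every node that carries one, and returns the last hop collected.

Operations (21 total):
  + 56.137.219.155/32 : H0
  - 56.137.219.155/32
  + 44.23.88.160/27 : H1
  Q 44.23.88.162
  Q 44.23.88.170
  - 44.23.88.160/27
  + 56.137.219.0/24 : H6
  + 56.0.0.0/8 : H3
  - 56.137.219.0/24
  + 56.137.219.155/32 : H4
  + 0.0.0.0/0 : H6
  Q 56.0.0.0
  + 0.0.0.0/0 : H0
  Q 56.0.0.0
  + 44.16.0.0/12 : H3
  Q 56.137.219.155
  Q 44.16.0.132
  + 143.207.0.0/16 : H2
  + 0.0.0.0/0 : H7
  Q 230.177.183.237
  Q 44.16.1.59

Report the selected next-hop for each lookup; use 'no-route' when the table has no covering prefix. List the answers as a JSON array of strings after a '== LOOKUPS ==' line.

Process each operation:
  add 56.137.219.155/32 -> H0 at depth 32
  del 56.137.219.155/32 (clear depth 32)
  add 44.23.88.160/27 -> H1 at depth 27
  Q 44.23.88.162: descend 001011000001011101011000101 ; hops seen [H1] ; pick H1
  Q 44.23.88.170: descend 001011000001011101011000101 ; hops seen [H1] ; pick H1
  del 44.23.88.160/27 (clear depth 27)
  add 56.137.219.0/24 -> H6 at depth 24
  add 56.0.0.0/8 -> H3 at depth 8
  del 56.137.219.0/24 (clear depth 24)
  add 56.137.219.155/32 -> H4 at depth 32
  add 0.0.0.0/0 -> H6 at depth 0
  Q 56.0.0.0: descend 00111000 ; hops seen [H6,H3] ; pick H3
  add 0.0.0.0/0 -> H0 at depth 0
  Q 56.0.0.0: descend 00111000 ; hops seen [H0,H3] ; pick H3
  add 44.16.0.0/12 -> H3 at depth 12
  Q 56.137.219.155: descend 00111000100010011101101110011011 ; hops seen [H0,H3,H4] ; pick H4
  Q 44.16.0.132: descend 0010110000010 ; hops seen [H0,H3] ; pick H3
  add 143.207.0.0/16 -> H2 at depth 16
  add 0.0.0.0/0 -> H7 at depth 0
  Q 230.177.183.237: descend 1 ; hops seen [H7] ; pick H7
  Q 44.16.1.59: descend 0010110000010 ; hops seen [H7,H3] ; pick H3

== LOOKUPS ==
["H1","H1","H3","H3","H4","H3","H7","H3"]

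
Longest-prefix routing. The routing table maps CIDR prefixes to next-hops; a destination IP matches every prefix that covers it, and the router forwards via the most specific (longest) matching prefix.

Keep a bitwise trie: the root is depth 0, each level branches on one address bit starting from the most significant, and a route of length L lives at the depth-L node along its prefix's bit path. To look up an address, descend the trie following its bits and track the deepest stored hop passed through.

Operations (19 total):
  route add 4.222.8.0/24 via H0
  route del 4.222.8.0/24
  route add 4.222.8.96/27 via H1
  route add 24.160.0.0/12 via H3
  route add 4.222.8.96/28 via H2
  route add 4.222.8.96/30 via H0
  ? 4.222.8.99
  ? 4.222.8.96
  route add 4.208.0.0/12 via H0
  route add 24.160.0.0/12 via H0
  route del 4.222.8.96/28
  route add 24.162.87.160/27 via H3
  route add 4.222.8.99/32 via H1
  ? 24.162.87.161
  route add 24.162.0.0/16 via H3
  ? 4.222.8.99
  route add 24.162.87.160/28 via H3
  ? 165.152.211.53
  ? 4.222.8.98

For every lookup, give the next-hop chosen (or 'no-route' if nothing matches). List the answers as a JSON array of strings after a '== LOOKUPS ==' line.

Trace:
  add 4.222.8.0/24 -> H0 at depth 24
  - 4.222.8.0/24 clear@24
  add 4.222.8.96/27 -> H1 at depth 27
  add 24.160.0.0/12 -> H3 at depth 12
  add 4.222.8.96/28 -> H2 at depth 28
  add 4.222.8.96/30 -> H0 at depth 30
  ? 4.222.8.99  path d0:-→d1:-→d2:-→d3:-→d4:-→d5:-→d6:-→d7:-→d8:-→d9:-→d10:-→d11:-→d12:-→d13:-→d14:-→d15:-→d16:-→d17:-→d18:-→d19:-→d20:-→d21:-→d22:-→d23:-→d24:-→d25:-→d26:-→d27:H1→d28:H2→d29:-→d30:H0  best=H0
  ? 4.222.8.96  path d0:-→d1:-→d2:-→d3:-→d4:-→d5:-→d6:-→d7:-→d8:-→d9:-→d10:-→d11:-→d12:-→d13:-→d14:-→d15:-→d16:-→d17:-→d18:-→d19:-→d20:-→d21:-→d22:-→d23:-→d24:-→d25:-→d26:-→d27:H1→d28:H2→d29:-→d30:H0  best=H0
  add 4.208.0.0/12 -> H0 at depth 12
  add 24.160.0.0/12 -> H0 at depth 12
  - 4.222.8.96/28 clear@28
  add 24.162.87.160/27 -> H3 at depth 27
  add 4.222.8.99/32 -> H1 at depth 32
  ? 24.162.87.161  path d0:-→d1:-→d2:-→d3:-→d4:-→d5:-→d6:-→d7:-→d8:-→d9:-→d10:-→d11:-→d12:H0→d13:-→d14:-→d15:-→d16:-→d17:-→d18:-→d19:-→d20:-→d21:-→d22:-→d23:-→d24:-→d25:-→d26:-→d27:H3  best=H3
  add 24.162.0.0/16 -> H3 at depth 16
  ? 4.222.8.99  path d0:-→d1:-→d2:-→d3:-→d4:-→d5:-→d6:-→d7:-→d8:-→d9:-→d10:-→d11:-→d12:H0→d13:-→d14:-→d15:-→d16:-→d17:-→d18:-→d19:-→d20:-→d21:-→d22:-→d23:-→d24:-→d25:-→d26:-→d27:H1→d28:-→d29:-→d30:H0→d31:-→d32:H1  best=H1
  add 24.162.87.160/28 -> H3 at depth 28
  ? 165.152.211.53  path d0:-  best=no-route
  ? 4.222.8.98  path d0:-→d1:-→d2:-→d3:-→d4:-→d5:-→d6:-→d7:-→d8:-→d9:-→d10:-→d11:-→d12:H0→d13:-→d14:-→d15:-→d16:-→d17:-→d18:-→d19:-→d20:-→d21:-→d22:-→d23:-→d24:-→d25:-→d26:-→d27:H1→d28:-→d29:-→d30:H0→d31:-  best=H0

== LOOKUPS ==
["H0","H0","H3","H1","no-route","H0"]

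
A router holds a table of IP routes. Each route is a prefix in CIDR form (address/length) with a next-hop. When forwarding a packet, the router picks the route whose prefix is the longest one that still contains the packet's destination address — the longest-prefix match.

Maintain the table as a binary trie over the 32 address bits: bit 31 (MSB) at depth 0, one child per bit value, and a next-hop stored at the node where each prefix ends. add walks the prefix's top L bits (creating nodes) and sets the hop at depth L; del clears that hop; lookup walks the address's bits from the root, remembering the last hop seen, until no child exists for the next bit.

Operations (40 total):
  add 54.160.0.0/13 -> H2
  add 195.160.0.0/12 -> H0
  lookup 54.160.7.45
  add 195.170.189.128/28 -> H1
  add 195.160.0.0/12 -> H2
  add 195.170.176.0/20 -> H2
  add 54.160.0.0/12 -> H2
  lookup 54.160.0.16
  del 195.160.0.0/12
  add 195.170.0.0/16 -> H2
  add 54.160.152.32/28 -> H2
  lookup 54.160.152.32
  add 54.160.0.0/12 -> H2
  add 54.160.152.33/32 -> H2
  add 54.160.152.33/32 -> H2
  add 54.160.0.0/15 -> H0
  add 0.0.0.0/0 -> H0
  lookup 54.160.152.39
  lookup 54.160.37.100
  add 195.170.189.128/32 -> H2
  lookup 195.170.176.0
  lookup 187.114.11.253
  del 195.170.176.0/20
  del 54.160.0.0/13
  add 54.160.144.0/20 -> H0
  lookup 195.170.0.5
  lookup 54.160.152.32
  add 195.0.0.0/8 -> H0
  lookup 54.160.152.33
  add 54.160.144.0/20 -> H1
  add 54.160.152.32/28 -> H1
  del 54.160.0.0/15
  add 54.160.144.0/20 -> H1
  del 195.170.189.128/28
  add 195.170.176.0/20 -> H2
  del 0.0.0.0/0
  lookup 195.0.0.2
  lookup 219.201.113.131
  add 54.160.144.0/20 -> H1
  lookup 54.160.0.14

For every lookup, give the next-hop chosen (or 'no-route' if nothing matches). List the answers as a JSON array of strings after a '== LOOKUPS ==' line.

Trace:
  + 54.160.0.0/13 (H2) depth=13
  + 195.160.0.0/12 (H0) depth=12
  ? 54.160.7.45  path d0:-→d1:-→d2:-→d3:-→d4:-→d5:-→d6:-→d7:-→d8:-→d9:-→d10:-→d11:-→d12:-→d13:H2  best=H2
  + 195.170.189.128/28 (H1) depth=28
  + 195.160.0.0/12 (H2) depth=12
  + 195.170.176.0/20 (H2) depth=20
  + 54.160.0.0/12 (H2) depth=12
  ? 54.160.0.16  path d0:-→d1:-→d2:-→d3:-→d4:-→d5:-→d6:-→d7:-→d8:-→d9:-→d10:-→d11:-→d12:H2→d13:H2  best=H2
  del 195.160.0.0/12 (clear depth 12)
  + 195.170.0.0/16 (H2) depth=16
  + 54.160.152.32/28 (H2) depth=28
  ? 54.160.152.32  path d0:-→d1:-→d2:-→d3:-→d4:-→d5:-→d6:-→d7:-→d8:-→d9:-→d10:-→d11:-→d12:H2→d13:H2→d14:-→d15:-→d16:-→d17:-→d18:-→d19:-→d20:-→d21:-→d22:-→d23:-→d24:-→d25:-→d26:-→d27:-→d28:H2  best=H2
  + 54.160.0.0/12 (H2) depth=12
  + 54.160.152.33/32 (H2) depth=32
  + 54.160.152.33/32 (H2) depth=32
  + 54.160.0.0/15 (H0) depth=15
  + 0.0.0.0/0 (H0) depth=0
  ? 54.160.152.39  path d0:H0→d1:-→d2:-→d3:-→d4:-→d5:-→d6:-→d7:-→d8:-→d9:-→d10:-→d11:-→d12:H2→d13:H2→d14:-→d15:H0→d16:-→d17:-→d18:-→d19:-→d20:-→d21:-→d22:-→d23:-→d24:-→d25:-→d26:-→d27:-→d28:H2→d29:-  best=H2
  ? 54.160.37.100  path d0:H0→d1:-→d2:-→d3:-→d4:-→d5:-→d6:-→d7:-→d8:-→d9:-→d10:-→d11:-→d12:H2→d13:H2→d14:-→d15:H0→d16:-  best=H0
  + 195.170.189.128/32 (H2) depth=32
  ? 195.170.176.0  path d0:H0→d1:-→d2:-→d3:-→d4:-→d5:-→d6:-→d7:-→d8:-→d9:-→d10:-→d11:-→d12:-→d13:-→d14:-→d15:-→d16:H2→d17:-→d18:-→d19:-→d20:H2  best=H2
  ? 187.114.11.253  path d0:H0→d1:-  best=H0
  del 195.170.176.0/20 (clear depth 20)
  del 54.160.0.0/13 (clear depth 13)
  + 54.160.144.0/20 (H0) depth=20
  ? 195.170.0.5  path d0:H0→d1:-→d2:-→d3:-→d4:-→d5:-→d6:-→d7:-→d8:-→d9:-→d10:-→d11:-→d12:-→d13:-→d14:-→d15:-→d16:H2  best=H2
  ? 54.160.152.32  path d0:H0→d1:-→d2:-→d3:-→d4:-→d5:-→d6:-→d7:-→d8:-→d9:-→d10:-→d11:-→d12:H2→d13:-→d14:-→d15:H0→d16:-→d17:-→d18:-→d19:-→d20:H0→d21:-→d22:-→d23:-→d24:-→d25:-→d26:-→d27:-→d28:H2→d29:-→d30:-→d31:-  best=H2
  + 195.0.0.0/8 (H0) depth=8
  ? 54.160.152.33  path d0:H0→d1:-→d2:-→d3:-→d4:-→d5:-→d6:-→d7:-→d8:-→d9:-→d10:-→d11:-→d12:H2→d13:-→d14:-→d15:H0→d16:-→d17:-→d18:-→d19:-→d20:H0→d21:-→d22:-→d23:-→d24:-→d25:-→d26:-→d27:-→d28:H2→d29:-→d30:-→d31:-→d32:H2  best=H2
  + 54.160.144.0/20 (H1) depth=20
  + 54.160.152.32/28 (H1) depth=28
  del 54.160.0.0/15 (clear depth 15)
  + 54.160.144.0/20 (H1) depth=20
  del 195.170.189.128/28 (clear depth 28)
  + 195.170.176.0/20 (H2) depth=20
  del 0.0.0.0/0 (clear depth 0)
  ? 195.0.0.2  path d0:-→d1:-→d2:-→d3:-→d4:-→d5:-→d6:-→d7:-→d8:H0  best=H0
  ? 219.201.113.131  path d0:-→d1:-→d2:-→d3:-  best=no-route
  + 54.160.144.0/20 (H1) depth=20
  ? 54.160.0.14  path d0:-→d1:-→d2:-→d3:-→d4:-→d5:-→d6:-→d7:-→d8:-→d9:-→d10:-→d11:-→d12:H2→d13:-→d14:-→d15:-→d16:-  best=H2

== LOOKUPS ==
["H2","H2","H2","H2","H0","H2","H0","H2","H2","H2","H0","no-route","H2"]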